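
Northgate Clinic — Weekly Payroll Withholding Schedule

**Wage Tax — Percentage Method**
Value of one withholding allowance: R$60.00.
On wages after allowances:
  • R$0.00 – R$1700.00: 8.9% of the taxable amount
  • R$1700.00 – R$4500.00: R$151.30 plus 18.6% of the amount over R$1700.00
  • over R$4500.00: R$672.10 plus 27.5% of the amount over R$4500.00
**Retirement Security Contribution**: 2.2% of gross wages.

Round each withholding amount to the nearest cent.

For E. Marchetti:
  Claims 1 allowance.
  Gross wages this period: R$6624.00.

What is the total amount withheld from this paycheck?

Wage Tax: taxable = R$6624.00 − 1×R$60.00 = R$6564.00
  R$672.10 + 27.5% × (R$6564.00 − R$4500.00) = R$672.10 + 27.5% × R$2064.00 = R$1239.70
Retirement Security Contribution: 2.2% × R$6624.00 = R$145.73
Total: R$1239.70 + R$145.73 = R$1385.43

R$1385.43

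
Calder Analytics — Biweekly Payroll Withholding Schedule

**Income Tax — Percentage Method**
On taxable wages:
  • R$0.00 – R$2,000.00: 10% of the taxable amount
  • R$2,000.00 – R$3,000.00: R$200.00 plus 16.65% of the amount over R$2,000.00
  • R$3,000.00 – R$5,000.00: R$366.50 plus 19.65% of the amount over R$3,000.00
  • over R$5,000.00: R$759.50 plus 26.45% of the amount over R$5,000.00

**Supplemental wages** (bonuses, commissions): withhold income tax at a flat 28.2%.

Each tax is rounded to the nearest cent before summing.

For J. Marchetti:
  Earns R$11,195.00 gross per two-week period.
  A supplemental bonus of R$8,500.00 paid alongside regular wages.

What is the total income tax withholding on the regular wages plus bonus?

Income Tax: taxable = R$11,195.00
  R$759.50 + 26.45% × (R$11,195.00 − R$5,000.00) = R$759.50 + 26.45% × R$6,195.00 = R$2,398.08
Supplemental (28.2% flat on bonus): 28.2% × R$8,500.00 = R$2,397.00
Total income tax: R$2,398.08 + R$2,397.00 = R$4,795.08

R$4,795.08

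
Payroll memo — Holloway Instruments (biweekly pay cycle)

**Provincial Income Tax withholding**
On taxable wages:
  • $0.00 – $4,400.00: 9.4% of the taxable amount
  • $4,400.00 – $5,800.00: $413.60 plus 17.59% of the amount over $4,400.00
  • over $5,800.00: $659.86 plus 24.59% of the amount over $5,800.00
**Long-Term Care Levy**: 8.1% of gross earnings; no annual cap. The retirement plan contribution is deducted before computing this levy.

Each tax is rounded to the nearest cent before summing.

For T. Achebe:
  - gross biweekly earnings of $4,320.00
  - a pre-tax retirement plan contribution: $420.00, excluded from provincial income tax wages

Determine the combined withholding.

Provincial Income Tax: taxable = $4,320.00 − $420.00 = $3,900.00
  9.4% × $3,900.00 = $366.60
Long-Term Care Levy: 8.1% × $3,900.00 = $315.90
Total: $366.60 + $315.90 = $682.50

$682.50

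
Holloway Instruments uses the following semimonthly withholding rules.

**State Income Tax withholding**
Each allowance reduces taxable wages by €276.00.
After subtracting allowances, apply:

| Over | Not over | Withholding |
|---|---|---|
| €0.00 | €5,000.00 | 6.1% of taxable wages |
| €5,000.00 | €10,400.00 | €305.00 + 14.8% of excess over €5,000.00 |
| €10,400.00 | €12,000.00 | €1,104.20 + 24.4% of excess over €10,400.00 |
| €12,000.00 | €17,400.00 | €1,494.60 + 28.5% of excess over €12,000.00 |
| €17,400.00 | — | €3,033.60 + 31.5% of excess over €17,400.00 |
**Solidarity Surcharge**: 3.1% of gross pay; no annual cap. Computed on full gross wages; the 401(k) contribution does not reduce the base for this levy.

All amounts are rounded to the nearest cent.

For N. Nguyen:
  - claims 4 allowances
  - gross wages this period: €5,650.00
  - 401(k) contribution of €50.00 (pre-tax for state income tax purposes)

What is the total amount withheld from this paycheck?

€449.41

State Income Tax: taxable = €5,650.00 − €50.00 − 4×€276.00 = €4,496.00
  6.1% × €4,496.00 = €274.26
Solidarity Surcharge: 3.1% × €5,650.00 = €175.15
Total: €274.26 + €175.15 = €449.41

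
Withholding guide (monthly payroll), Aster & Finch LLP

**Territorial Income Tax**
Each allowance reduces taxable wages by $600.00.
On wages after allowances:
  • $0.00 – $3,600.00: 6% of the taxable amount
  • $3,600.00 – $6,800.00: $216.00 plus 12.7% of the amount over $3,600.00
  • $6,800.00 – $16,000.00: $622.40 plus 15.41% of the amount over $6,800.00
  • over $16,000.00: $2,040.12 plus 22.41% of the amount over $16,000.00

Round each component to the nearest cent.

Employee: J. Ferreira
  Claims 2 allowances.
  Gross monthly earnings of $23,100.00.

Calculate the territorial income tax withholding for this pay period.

$3,362.31

Territorial Income Tax: taxable = $23,100.00 − 2×$600.00 = $21,900.00
  $2,040.12 + 22.41% × ($21,900.00 − $16,000.00) = $2,040.12 + 22.41% × $5,900.00 = $3,362.31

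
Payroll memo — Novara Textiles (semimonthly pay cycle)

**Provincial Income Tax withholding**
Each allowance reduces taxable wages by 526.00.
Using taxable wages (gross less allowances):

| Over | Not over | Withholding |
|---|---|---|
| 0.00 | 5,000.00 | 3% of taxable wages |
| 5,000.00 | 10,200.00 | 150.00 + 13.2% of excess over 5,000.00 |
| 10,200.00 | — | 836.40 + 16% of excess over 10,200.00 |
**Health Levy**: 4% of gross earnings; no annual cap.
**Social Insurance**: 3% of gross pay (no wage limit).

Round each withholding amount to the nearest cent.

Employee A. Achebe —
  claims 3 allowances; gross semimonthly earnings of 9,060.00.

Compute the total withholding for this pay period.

Provincial Income Tax: taxable = 9,060.00 − 3×526.00 = 7,482.00
  150.00 + 13.2% × (7,482.00 − 5,000.00) = 150.00 + 13.2% × 2,482.00 = 477.62
Health Levy: 4% × 9,060.00 = 362.40
Social Insurance: 3% × 9,060.00 = 271.80
Total: 477.62 + 362.40 + 271.80 = 1,111.82

1,111.82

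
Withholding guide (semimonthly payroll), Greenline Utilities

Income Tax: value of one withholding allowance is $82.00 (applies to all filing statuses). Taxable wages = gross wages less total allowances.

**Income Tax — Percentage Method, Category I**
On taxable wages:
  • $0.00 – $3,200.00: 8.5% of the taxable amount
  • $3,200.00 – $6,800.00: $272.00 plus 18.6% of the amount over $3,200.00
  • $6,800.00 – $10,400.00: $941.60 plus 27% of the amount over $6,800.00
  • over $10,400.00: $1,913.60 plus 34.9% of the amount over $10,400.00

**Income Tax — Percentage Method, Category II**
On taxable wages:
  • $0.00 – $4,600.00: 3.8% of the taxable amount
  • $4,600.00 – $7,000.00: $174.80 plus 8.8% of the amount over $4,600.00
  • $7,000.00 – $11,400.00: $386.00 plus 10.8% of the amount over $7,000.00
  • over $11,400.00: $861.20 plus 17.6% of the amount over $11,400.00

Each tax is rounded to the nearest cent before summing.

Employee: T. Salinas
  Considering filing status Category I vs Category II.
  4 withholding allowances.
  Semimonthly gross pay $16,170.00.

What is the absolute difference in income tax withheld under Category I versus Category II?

Income Tax (Category I): taxable = $16,170.00 − 4×$82.00 = $15,842.00
  $1,913.60 + 34.9% × ($15,842.00 − $10,400.00) = $1,913.60 + 34.9% × $5,442.00 = $3,812.86
Income Tax (Category II): taxable = $16,170.00 − 4×$82.00 = $15,842.00
  $861.20 + 17.6% × ($15,842.00 − $11,400.00) = $861.20 + 17.6% × $4,442.00 = $1,642.99
Difference: |$3,812.86 − $1,642.99| = $2,169.87 (higher under Category I)

$2,169.87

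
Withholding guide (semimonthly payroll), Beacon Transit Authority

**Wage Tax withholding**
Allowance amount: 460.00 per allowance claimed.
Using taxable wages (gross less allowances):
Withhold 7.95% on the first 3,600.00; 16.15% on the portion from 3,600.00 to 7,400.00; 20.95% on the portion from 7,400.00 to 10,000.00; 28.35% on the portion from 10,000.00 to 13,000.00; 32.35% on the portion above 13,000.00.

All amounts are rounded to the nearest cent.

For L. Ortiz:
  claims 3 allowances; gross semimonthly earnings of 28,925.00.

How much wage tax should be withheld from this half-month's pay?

7,000.41

Wage Tax: taxable = 28,925.00 − 3×460.00 = 27,545.00
  2,295.10 + 32.35% × (27,545.00 − 13,000.00) = 2,295.10 + 32.35% × 14,545.00 = 7,000.41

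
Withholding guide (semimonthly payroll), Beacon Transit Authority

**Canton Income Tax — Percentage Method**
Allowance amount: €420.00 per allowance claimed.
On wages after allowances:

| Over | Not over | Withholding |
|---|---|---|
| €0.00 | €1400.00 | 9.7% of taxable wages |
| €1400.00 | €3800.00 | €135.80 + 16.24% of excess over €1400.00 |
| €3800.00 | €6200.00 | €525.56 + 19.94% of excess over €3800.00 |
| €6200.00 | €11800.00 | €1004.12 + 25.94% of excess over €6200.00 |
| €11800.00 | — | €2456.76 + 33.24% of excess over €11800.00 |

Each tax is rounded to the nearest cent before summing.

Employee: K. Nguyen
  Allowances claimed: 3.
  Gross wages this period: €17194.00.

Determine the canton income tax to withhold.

Canton Income Tax: taxable = €17194.00 − 3×€420.00 = €15934.00
  €2456.76 + 33.24% × (€15934.00 − €11800.00) = €2456.76 + 33.24% × €4134.00 = €3830.90

€3830.90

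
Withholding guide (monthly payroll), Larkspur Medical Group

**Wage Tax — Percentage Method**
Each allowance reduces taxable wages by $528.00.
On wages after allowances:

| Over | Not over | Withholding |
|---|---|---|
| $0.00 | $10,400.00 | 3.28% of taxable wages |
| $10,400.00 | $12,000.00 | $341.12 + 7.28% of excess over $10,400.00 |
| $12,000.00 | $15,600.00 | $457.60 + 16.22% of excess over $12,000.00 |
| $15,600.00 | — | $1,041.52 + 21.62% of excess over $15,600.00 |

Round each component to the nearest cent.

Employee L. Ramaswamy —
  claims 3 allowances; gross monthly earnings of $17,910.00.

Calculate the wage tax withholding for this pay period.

Wage Tax: taxable = $17,910.00 − 3×$528.00 = $16,326.00
  $1,041.52 + 21.62% × ($16,326.00 − $15,600.00) = $1,041.52 + 21.62% × $726.00 = $1,198.48

$1,198.48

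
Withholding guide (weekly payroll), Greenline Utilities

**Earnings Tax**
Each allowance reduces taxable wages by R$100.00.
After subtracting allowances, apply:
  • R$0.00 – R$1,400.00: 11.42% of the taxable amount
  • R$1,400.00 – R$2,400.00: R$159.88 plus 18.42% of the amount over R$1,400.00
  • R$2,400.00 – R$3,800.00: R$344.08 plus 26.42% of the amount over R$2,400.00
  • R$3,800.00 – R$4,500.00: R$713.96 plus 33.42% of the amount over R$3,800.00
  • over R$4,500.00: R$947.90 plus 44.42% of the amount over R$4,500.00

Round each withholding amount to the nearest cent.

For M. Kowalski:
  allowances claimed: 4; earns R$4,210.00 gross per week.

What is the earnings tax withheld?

Earnings Tax: taxable = R$4,210.00 − 4×R$100.00 = R$3,810.00
  R$713.96 + 33.42% × (R$3,810.00 − R$3,800.00) = R$713.96 + 33.42% × R$10.00 = R$717.30

R$717.30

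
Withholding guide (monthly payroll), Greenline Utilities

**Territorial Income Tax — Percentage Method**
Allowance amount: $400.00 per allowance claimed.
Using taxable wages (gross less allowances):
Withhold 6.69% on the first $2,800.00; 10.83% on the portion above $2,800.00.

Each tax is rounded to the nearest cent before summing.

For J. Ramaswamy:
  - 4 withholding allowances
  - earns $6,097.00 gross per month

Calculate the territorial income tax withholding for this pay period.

$371.11

Territorial Income Tax: taxable = $6,097.00 − 4×$400.00 = $4,497.00
  $187.32 + 10.83% × ($4,497.00 − $2,800.00) = $187.32 + 10.83% × $1,697.00 = $371.11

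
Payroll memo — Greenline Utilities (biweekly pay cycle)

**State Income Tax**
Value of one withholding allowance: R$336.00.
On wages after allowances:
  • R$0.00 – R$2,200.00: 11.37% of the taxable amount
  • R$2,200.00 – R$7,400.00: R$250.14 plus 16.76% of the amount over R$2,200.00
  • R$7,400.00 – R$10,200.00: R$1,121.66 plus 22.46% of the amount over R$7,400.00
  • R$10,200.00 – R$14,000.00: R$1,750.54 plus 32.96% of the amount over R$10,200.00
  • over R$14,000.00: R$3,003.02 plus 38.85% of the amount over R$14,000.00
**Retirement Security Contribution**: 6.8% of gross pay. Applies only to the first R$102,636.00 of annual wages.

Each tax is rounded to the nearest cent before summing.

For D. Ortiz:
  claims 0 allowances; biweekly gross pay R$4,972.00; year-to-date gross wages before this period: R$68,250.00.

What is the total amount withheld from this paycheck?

R$1,052.83

State Income Tax: taxable = R$4,972.00
  R$250.14 + 16.76% × (R$4,972.00 − R$2,200.00) = R$250.14 + 16.76% × R$2,772.00 = R$714.73
Retirement Security Contribution: 6.8% × R$4,972.00 = R$338.10
Total: R$714.73 + R$338.10 = R$1,052.83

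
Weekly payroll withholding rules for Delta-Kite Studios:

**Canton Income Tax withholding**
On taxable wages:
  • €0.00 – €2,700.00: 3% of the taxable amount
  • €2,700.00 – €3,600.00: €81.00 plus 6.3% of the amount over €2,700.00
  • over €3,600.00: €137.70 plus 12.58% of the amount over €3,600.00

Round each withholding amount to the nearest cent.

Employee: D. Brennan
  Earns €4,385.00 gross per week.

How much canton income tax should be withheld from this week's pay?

€236.45

Canton Income Tax: taxable = €4,385.00
  €137.70 + 12.58% × (€4,385.00 − €3,600.00) = €137.70 + 12.58% × €785.00 = €236.45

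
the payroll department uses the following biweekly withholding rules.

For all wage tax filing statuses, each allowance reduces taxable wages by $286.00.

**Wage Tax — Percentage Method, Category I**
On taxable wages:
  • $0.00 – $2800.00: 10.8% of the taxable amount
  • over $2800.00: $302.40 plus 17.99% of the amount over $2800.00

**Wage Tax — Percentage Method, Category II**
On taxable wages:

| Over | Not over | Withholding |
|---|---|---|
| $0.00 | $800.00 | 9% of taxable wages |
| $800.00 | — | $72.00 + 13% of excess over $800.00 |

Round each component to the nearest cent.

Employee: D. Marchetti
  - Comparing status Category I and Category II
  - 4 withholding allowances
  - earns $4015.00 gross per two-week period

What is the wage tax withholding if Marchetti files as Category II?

Wage Tax (Category II): taxable = $4015.00 − 4×$286.00 = $2871.00
  $72.00 + 13% × ($2871.00 − $800.00) = $72.00 + 13% × $2071.00 = $341.23

$341.23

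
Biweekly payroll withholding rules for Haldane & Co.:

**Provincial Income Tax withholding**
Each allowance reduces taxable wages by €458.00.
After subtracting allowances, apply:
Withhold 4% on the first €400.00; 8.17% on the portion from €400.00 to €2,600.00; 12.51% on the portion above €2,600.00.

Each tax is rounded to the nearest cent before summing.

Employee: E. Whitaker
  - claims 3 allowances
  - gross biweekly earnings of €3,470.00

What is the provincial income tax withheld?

€154.56

Provincial Income Tax: taxable = €3,470.00 − 3×€458.00 = €2,096.00
  €16.00 + 8.17% × (€2,096.00 − €400.00) = €16.00 + 8.17% × €1,696.00 = €154.56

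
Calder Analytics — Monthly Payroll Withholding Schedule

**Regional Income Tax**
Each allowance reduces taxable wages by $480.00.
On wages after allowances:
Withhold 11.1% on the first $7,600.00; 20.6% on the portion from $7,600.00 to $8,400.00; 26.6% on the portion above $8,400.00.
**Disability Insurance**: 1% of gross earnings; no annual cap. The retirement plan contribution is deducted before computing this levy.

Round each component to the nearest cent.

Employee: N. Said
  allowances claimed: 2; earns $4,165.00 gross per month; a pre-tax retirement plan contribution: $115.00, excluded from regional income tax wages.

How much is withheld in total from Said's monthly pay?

$383.49

Regional Income Tax: taxable = $4,165.00 − $115.00 − 2×$480.00 = $3,090.00
  11.1% × $3,090.00 = $342.99
Disability Insurance: 1% × $4,050.00 = $40.50
Total: $342.99 + $40.50 = $383.49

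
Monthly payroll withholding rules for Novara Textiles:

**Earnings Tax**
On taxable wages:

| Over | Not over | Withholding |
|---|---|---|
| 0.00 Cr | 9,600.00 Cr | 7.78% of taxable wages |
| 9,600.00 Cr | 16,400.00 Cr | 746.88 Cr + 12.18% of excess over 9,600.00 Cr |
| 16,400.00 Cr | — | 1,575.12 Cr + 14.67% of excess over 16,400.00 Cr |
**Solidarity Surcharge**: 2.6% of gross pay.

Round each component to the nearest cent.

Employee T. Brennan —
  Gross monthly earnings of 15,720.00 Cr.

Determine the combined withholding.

1,901.02 Cr

Earnings Tax: taxable = 15,720.00 Cr
  746.88 Cr + 12.18% × (15,720.00 Cr − 9,600.00 Cr) = 746.88 Cr + 12.18% × 6,120.00 Cr = 1,492.30 Cr
Solidarity Surcharge: 2.6% × 15,720.00 Cr = 408.72 Cr
Total: 1,492.30 Cr + 408.72 Cr = 1,901.02 Cr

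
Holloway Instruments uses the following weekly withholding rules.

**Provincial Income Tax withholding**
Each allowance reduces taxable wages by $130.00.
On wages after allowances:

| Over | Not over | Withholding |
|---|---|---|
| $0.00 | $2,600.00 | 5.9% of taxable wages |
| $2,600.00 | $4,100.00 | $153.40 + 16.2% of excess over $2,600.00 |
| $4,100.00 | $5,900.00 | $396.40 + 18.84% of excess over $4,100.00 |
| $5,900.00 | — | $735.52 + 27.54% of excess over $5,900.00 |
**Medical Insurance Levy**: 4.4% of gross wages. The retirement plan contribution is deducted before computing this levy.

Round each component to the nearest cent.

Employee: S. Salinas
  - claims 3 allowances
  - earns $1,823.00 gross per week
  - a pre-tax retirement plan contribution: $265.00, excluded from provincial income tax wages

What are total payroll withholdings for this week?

$137.46

Provincial Income Tax: taxable = $1,823.00 − $265.00 − 3×$130.00 = $1,168.00
  5.9% × $1,168.00 = $68.91
Medical Insurance Levy: 4.4% × $1,558.00 = $68.55
Total: $68.91 + $68.55 = $137.46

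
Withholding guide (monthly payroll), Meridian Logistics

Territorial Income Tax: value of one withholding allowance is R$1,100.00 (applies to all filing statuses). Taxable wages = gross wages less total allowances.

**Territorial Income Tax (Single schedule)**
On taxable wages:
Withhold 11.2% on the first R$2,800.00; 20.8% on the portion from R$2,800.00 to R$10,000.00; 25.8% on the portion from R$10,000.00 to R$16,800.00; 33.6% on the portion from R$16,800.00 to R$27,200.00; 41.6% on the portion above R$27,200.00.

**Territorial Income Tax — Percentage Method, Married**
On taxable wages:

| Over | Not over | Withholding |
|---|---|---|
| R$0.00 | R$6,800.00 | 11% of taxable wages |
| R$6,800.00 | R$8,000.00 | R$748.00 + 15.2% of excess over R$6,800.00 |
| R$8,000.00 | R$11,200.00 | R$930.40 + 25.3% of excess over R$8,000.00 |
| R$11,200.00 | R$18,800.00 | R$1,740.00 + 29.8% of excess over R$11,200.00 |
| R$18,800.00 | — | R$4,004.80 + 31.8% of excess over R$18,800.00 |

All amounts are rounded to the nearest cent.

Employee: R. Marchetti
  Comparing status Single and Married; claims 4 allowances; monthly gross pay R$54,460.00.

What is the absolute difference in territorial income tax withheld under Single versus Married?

Territorial Income Tax (Single): taxable = R$54,460.00 − 4×R$1,100.00 = R$50,060.00
  R$7,060.00 + 41.6% × (R$50,060.00 − R$27,200.00) = R$7,060.00 + 41.6% × R$22,860.00 = R$16,569.76
Territorial Income Tax (Married): taxable = R$54,460.00 − 4×R$1,100.00 = R$50,060.00
  R$4,004.80 + 31.8% × (R$50,060.00 − R$18,800.00) = R$4,004.80 + 31.8% × R$31,260.00 = R$13,945.48
Difference: |R$16,569.76 − R$13,945.48| = R$2,624.28 (higher under Single)

R$2,624.28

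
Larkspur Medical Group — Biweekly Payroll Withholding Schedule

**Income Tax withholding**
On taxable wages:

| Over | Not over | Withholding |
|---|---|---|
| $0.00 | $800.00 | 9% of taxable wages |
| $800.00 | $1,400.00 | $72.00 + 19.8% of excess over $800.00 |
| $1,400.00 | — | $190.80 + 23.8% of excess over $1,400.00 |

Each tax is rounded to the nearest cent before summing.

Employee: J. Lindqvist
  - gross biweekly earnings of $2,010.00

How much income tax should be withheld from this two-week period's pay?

$335.98

Income Tax: taxable = $2,010.00
  $190.80 + 23.8% × ($2,010.00 − $1,400.00) = $190.80 + 23.8% × $610.00 = $335.98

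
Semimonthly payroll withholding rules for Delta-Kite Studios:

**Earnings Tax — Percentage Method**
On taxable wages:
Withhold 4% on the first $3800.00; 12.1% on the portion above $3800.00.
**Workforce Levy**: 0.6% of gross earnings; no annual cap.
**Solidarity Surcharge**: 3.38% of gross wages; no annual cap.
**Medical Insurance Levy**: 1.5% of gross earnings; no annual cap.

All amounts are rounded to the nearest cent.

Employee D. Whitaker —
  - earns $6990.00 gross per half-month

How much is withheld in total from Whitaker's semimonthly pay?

Earnings Tax: taxable = $6990.00
  $152.00 + 12.1% × ($6990.00 − $3800.00) = $152.00 + 12.1% × $3190.00 = $537.99
Workforce Levy: 0.6% × $6990.00 = $41.94
Solidarity Surcharge: 3.38% × $6990.00 = $236.26
Medical Insurance Levy: 1.5% × $6990.00 = $104.85
Total: $537.99 + $41.94 + $236.26 + $104.85 = $921.04

$921.04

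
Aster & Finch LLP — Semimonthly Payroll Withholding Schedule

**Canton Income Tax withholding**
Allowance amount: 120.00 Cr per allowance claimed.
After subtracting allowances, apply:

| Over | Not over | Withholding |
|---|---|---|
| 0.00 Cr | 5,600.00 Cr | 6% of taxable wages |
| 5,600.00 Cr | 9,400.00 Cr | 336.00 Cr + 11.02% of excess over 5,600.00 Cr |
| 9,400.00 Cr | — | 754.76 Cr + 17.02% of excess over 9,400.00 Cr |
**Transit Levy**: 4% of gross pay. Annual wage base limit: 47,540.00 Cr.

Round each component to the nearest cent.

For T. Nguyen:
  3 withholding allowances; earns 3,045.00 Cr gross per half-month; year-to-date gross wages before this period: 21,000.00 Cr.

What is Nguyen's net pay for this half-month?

2,762.10 Cr

Canton Income Tax: taxable = 3,045.00 Cr − 3×120.00 Cr = 2,685.00 Cr
  6% × 2,685.00 Cr = 161.10 Cr
Transit Levy: 4% × 3,045.00 Cr = 121.80 Cr
Total withheld: 161.10 Cr + 121.80 Cr = 282.90 Cr
Net pay: 3,045.00 Cr − 282.90 Cr = 2,762.10 Cr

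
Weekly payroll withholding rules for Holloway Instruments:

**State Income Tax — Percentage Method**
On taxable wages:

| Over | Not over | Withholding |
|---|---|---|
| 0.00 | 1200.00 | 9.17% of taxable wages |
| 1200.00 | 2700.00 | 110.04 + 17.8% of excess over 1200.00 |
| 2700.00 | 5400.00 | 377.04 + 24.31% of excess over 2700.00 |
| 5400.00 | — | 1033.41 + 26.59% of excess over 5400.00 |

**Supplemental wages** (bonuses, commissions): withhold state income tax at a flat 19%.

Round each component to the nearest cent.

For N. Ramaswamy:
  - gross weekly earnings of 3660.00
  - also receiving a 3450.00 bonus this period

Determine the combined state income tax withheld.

1265.92

State Income Tax: taxable = 3660.00
  377.04 + 24.31% × (3660.00 − 2700.00) = 377.04 + 24.31% × 960.00 = 610.42
Supplemental (19% flat on bonus): 19% × 3450.00 = 655.50
Total state income tax: 610.42 + 655.50 = 1265.92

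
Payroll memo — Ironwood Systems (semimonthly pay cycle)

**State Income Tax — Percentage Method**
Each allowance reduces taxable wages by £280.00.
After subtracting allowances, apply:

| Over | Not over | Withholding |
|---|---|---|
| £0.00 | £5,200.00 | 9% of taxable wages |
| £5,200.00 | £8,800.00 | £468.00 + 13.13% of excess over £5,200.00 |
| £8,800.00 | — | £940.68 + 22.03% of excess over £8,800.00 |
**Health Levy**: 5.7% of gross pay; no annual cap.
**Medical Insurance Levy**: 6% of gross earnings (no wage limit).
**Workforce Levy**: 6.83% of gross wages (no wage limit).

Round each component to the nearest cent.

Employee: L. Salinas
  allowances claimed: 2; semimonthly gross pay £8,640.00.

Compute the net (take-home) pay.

State Income Tax: taxable = £8,640.00 − 2×£280.00 = £8,080.00
  £468.00 + 13.13% × (£8,080.00 − £5,200.00) = £468.00 + 13.13% × £2,880.00 = £846.14
Health Levy: 5.7% × £8,640.00 = £492.48
Medical Insurance Levy: 6% × £8,640.00 = £518.40
Workforce Levy: 6.83% × £8,640.00 = £590.11
Total withheld: £846.14 + £492.48 + £518.40 + £590.11 = £2,447.13
Net pay: £8,640.00 − £2,447.13 = £6,192.87

£6,192.87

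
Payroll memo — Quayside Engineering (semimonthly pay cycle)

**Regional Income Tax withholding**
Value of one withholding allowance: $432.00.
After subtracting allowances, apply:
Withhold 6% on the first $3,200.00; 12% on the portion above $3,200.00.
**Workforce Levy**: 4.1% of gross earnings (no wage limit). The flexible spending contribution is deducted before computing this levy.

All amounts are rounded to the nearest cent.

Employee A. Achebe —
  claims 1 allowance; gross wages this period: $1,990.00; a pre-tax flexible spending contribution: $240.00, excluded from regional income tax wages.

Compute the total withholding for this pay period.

$150.83

Regional Income Tax: taxable = $1,990.00 − $240.00 − 1×$432.00 = $1,318.00
  6% × $1,318.00 = $79.08
Workforce Levy: 4.1% × $1,750.00 = $71.75
Total: $79.08 + $71.75 = $150.83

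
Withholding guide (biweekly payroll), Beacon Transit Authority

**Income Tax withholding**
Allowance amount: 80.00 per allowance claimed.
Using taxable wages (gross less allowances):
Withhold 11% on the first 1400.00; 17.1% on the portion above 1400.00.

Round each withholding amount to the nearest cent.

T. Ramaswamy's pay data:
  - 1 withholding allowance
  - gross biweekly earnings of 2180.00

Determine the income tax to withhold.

273.70

Income Tax: taxable = 2180.00 − 1×80.00 = 2100.00
  154.00 + 17.1% × (2100.00 − 1400.00) = 154.00 + 17.1% × 700.00 = 273.70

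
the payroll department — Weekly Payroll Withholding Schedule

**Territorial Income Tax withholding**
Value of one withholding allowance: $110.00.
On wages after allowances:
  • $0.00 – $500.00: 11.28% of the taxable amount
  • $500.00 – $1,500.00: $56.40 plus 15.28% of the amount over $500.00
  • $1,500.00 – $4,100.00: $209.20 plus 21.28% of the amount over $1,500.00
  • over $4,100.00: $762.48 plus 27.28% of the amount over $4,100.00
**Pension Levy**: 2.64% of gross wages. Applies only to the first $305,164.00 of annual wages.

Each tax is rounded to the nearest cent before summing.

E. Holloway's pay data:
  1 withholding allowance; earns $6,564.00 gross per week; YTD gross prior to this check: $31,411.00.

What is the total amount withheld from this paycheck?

Territorial Income Tax: taxable = $6,564.00 − 1×$110.00 = $6,454.00
  $762.48 + 27.28% × ($6,454.00 − $4,100.00) = $762.48 + 27.28% × $2,354.00 = $1,404.65
Pension Levy: 2.64% × $6,564.00 = $173.29
Total: $1,404.65 + $173.29 = $1,577.94

$1,577.94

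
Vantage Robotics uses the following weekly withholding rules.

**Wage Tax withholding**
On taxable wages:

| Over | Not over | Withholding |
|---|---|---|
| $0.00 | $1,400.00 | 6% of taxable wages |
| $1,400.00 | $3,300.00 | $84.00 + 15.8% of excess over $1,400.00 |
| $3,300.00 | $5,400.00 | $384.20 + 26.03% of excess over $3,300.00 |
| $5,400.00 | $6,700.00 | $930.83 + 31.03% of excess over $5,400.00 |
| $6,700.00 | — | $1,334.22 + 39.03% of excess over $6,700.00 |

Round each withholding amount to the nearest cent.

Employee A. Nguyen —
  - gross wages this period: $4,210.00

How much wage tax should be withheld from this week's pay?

Wage Tax: taxable = $4,210.00
  $384.20 + 26.03% × ($4,210.00 − $3,300.00) = $384.20 + 26.03% × $910.00 = $621.07

$621.07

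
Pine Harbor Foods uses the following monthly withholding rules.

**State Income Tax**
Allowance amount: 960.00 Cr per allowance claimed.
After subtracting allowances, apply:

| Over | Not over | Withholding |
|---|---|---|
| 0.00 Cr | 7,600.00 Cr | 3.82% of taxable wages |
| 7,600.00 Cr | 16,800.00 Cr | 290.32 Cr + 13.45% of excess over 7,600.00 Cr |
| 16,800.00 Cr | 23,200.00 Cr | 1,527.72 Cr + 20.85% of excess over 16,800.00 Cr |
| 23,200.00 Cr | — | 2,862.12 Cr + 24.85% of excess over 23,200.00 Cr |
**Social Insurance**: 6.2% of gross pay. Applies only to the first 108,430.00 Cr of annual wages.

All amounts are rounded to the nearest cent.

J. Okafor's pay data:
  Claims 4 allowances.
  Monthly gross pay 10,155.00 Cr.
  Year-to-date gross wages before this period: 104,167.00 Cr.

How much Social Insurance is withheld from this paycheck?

Social Insurance: cap 108,430.00 Cr − YTD 104,167.00 Cr = 4,263.00 Cr subject; 6.2% × 4,263.00 Cr = 264.31 Cr

264.31 Cr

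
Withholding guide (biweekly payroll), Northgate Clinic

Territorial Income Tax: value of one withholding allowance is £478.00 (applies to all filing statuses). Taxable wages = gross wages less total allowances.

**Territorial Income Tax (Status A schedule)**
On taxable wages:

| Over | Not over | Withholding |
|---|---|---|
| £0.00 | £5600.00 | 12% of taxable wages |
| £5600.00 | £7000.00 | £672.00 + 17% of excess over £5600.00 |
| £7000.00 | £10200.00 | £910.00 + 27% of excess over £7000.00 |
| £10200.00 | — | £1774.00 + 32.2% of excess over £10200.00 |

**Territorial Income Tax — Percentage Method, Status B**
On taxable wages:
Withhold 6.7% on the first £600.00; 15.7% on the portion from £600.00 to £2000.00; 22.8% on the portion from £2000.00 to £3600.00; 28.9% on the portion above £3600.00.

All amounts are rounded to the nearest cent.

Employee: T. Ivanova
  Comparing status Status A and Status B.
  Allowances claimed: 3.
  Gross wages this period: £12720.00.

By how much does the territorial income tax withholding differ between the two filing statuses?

Territorial Income Tax (Status A): taxable = £12720.00 − 3×£478.00 = £11286.00
  £1774.00 + 32.2% × (£11286.00 − £10200.00) = £1774.00 + 32.2% × £1086.00 = £2123.69
Territorial Income Tax (Status B): taxable = £12720.00 − 3×£478.00 = £11286.00
  £624.80 + 28.9% × (£11286.00 − £3600.00) = £624.80 + 28.9% × £7686.00 = £2846.05
Difference: |£2123.69 − £2846.05| = £722.36 (higher under Status B)

£722.36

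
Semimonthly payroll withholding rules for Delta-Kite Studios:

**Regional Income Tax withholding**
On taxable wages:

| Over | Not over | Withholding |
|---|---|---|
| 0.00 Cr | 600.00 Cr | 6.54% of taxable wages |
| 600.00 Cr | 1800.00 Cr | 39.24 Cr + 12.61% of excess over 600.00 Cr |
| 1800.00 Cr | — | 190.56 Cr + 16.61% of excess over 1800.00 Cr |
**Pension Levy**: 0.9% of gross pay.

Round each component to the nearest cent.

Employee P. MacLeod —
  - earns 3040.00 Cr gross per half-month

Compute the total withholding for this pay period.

Regional Income Tax: taxable = 3040.00 Cr
  190.56 Cr + 16.61% × (3040.00 Cr − 1800.00 Cr) = 190.56 Cr + 16.61% × 1240.00 Cr = 396.52 Cr
Pension Levy: 0.9% × 3040.00 Cr = 27.36 Cr
Total: 396.52 Cr + 27.36 Cr = 423.88 Cr

423.88 Cr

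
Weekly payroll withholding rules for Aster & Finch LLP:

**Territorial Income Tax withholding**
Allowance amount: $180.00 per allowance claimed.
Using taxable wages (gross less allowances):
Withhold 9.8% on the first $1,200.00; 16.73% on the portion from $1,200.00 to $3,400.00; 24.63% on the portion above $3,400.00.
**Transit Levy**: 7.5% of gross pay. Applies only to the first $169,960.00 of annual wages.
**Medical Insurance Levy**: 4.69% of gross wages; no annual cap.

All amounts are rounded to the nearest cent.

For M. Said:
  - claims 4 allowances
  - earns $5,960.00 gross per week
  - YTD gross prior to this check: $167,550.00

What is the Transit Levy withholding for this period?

$180.75

Transit Levy: cap $169,960.00 − YTD $167,550.00 = $2,410.00 subject; 7.5% × $2,410.00 = $180.75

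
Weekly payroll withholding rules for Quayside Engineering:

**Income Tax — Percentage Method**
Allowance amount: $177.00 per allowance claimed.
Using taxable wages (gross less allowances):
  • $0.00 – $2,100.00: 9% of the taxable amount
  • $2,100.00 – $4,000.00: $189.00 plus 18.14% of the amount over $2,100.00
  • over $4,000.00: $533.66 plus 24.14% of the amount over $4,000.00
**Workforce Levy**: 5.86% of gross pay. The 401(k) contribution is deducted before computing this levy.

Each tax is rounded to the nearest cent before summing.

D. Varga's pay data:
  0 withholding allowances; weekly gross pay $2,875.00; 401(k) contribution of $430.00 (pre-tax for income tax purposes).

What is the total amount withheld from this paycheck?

Income Tax: taxable = $2,875.00 − $430.00 = $2,445.00
  $189.00 + 18.14% × ($2,445.00 − $2,100.00) = $189.00 + 18.14% × $345.00 = $251.58
Workforce Levy: 5.86% × $2,445.00 = $143.28
Total: $251.58 + $143.28 = $394.86

$394.86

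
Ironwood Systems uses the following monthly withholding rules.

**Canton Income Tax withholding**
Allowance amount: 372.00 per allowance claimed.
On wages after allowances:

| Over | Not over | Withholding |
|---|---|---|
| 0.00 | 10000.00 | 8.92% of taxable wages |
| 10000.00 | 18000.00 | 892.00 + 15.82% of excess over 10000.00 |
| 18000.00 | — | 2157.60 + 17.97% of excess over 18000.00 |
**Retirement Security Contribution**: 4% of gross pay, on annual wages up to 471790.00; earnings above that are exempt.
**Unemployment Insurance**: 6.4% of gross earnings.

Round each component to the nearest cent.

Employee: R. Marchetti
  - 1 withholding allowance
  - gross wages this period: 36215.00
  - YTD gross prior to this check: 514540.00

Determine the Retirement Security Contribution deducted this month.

Retirement Security Contribution: YTD 514540.00 ≥ cap 471790.00 → 0.00

0.00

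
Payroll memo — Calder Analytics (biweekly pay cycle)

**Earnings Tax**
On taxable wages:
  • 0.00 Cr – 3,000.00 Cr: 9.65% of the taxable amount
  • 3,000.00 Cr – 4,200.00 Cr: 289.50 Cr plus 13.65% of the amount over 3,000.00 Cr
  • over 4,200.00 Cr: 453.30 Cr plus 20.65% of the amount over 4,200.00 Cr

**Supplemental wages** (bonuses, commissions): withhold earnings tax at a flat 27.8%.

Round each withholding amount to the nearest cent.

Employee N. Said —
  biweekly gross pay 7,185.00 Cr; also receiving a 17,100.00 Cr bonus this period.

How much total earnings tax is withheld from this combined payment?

5,823.50 Cr

Earnings Tax: taxable = 7,185.00 Cr
  453.30 Cr + 20.65% × (7,185.00 Cr − 4,200.00 Cr) = 453.30 Cr + 20.65% × 2,985.00 Cr = 1,069.70 Cr
Supplemental (27.8% flat on bonus): 27.8% × 17,100.00 Cr = 4,753.80 Cr
Total earnings tax: 1,069.70 Cr + 4,753.80 Cr = 5,823.50 Cr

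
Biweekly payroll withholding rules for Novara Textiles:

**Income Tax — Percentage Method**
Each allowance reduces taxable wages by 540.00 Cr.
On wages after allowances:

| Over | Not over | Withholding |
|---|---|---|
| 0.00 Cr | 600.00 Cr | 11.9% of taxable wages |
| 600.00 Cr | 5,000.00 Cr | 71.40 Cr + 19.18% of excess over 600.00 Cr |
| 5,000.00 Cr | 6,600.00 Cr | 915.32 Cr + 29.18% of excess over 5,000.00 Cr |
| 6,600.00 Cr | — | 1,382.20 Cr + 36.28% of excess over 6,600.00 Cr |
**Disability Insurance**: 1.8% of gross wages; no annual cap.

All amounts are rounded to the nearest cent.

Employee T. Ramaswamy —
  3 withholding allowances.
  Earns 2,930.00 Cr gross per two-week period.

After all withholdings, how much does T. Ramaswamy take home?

2,669.68 Cr

Income Tax: taxable = 2,930.00 Cr − 3×540.00 Cr = 1,310.00 Cr
  71.40 Cr + 19.18% × (1,310.00 Cr − 600.00 Cr) = 71.40 Cr + 19.18% × 710.00 Cr = 207.58 Cr
Disability Insurance: 1.8% × 2,930.00 Cr = 52.74 Cr
Total withheld: 207.58 Cr + 52.74 Cr = 260.32 Cr
Net pay: 2,930.00 Cr − 260.32 Cr = 2,669.68 Cr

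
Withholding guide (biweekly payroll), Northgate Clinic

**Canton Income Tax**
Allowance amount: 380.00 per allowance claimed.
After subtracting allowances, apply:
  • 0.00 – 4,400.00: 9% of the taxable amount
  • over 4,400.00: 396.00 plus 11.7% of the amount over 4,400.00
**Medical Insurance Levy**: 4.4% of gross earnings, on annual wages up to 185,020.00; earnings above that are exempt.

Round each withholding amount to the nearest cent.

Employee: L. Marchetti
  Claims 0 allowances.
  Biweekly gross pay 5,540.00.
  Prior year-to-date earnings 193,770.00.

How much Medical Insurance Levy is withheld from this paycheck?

0.00

Medical Insurance Levy: YTD 193,770.00 ≥ cap 185,020.00 → 0.00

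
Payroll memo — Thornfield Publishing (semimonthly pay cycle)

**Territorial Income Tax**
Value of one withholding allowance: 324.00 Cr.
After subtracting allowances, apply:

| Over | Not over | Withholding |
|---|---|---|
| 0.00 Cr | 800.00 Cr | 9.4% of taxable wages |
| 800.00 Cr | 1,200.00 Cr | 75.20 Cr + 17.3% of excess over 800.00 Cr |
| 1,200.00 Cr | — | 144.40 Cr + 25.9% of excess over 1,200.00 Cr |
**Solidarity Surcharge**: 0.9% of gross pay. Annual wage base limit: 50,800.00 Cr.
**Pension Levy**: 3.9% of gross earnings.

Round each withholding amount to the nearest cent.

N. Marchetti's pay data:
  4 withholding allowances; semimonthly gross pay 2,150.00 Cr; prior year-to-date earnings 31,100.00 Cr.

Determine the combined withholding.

Territorial Income Tax: taxable = 2,150.00 Cr − 4×324.00 Cr = 854.00 Cr
  75.20 Cr + 17.3% × (854.00 Cr − 800.00 Cr) = 75.20 Cr + 17.3% × 54.00 Cr = 84.54 Cr
Solidarity Surcharge: 0.9% × 2,150.00 Cr = 19.35 Cr
Pension Levy: 3.9% × 2,150.00 Cr = 83.85 Cr
Total: 84.54 Cr + 19.35 Cr + 83.85 Cr = 187.74 Cr

187.74 Cr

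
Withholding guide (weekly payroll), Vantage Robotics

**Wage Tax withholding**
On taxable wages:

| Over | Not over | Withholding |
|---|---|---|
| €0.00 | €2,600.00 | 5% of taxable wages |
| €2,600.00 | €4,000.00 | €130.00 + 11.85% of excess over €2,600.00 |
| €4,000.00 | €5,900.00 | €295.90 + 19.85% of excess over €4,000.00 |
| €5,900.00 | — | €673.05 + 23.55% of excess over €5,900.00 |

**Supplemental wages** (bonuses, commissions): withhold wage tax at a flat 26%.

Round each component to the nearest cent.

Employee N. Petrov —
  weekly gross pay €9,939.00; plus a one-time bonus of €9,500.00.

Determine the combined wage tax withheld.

€4,094.23

Wage Tax: taxable = €9,939.00
  €673.05 + 23.55% × (€9,939.00 − €5,900.00) = €673.05 + 23.55% × €4,039.00 = €1,624.23
Supplemental (26% flat on bonus): 26% × €9,500.00 = €2,470.00
Total wage tax: €1,624.23 + €2,470.00 = €4,094.23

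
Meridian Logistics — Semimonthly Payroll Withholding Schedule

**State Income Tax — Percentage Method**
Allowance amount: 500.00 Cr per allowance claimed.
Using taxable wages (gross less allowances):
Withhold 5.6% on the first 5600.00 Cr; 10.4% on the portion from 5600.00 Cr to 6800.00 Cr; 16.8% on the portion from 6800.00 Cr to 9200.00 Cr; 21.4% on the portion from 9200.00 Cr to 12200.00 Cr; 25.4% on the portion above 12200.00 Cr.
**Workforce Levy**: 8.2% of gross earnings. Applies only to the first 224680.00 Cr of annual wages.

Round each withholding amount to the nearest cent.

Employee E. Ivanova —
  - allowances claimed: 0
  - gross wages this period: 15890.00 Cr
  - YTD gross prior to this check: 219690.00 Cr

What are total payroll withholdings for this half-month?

State Income Tax: taxable = 15890.00 Cr
  1483.60 Cr + 25.4% × (15890.00 Cr − 12200.00 Cr) = 1483.60 Cr + 25.4% × 3690.00 Cr = 2420.86 Cr
Workforce Levy: cap 224680.00 Cr − YTD 219690.00 Cr = 4990.00 Cr subject; 8.2% × 4990.00 Cr = 409.18 Cr
Total: 2420.86 Cr + 409.18 Cr = 2830.04 Cr

2830.04 Cr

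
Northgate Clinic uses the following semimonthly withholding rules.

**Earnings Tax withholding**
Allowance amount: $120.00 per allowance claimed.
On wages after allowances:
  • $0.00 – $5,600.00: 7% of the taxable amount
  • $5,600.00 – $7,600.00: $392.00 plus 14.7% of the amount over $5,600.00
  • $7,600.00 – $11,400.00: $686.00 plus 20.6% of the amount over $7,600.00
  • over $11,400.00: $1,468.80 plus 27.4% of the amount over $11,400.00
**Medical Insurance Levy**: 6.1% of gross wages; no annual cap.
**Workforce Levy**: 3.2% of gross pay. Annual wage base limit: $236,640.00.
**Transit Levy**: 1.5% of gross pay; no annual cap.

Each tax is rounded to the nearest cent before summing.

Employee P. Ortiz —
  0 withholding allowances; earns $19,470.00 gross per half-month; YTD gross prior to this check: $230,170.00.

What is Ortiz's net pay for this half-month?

$14,103.26

Earnings Tax: taxable = $19,470.00
  $1,468.80 + 27.4% × ($19,470.00 − $11,400.00) = $1,468.80 + 27.4% × $8,070.00 = $3,679.98
Medical Insurance Levy: 6.1% × $19,470.00 = $1,187.67
Workforce Levy: cap $236,640.00 − YTD $230,170.00 = $6,470.00 subject; 3.2% × $6,470.00 = $207.04
Transit Levy: 1.5% × $19,470.00 = $292.05
Total withheld: $3,679.98 + $1,187.67 + $207.04 + $292.05 = $5,366.74
Net pay: $19,470.00 − $5,366.74 = $14,103.26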